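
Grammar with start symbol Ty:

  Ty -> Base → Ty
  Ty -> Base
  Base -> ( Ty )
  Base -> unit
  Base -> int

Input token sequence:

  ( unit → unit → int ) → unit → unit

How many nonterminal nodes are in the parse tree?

[Ty [Base ( [Ty [Base unit] → [Ty [Base unit] → [Ty [Base int]]]] )] → [Ty [Base unit] → [Ty [Base unit]]]]

12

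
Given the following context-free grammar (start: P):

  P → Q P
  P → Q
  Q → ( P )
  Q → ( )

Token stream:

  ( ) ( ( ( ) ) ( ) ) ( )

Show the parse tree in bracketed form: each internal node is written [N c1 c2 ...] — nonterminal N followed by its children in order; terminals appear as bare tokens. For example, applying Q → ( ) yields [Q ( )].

P
Q P
( ) P
( ) Q P
( ) ( P ) P
( ) ( Q P ) P
( ) ( ( P ) P ) P
( ) ( ( Q ) P ) P
( ) ( ( ( ) ) P ) P
( ) ( ( ( ) ) Q ) P
( ) ( ( ( ) ) ( ) ) P
( ) ( ( ( ) ) ( ) ) Q
( ) ( ( ( ) ) ( ) ) ( )

[P [Q ( )] [P [Q ( [P [Q ( [P [Q ( )]] )] [P [Q ( )]]] )] [P [Q ( )]]]]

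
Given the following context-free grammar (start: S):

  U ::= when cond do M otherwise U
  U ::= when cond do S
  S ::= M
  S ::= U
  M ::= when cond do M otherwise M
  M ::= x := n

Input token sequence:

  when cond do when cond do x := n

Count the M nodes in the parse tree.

1

[S [U when cond do [S [U when cond do [S [M x := n]]]]]]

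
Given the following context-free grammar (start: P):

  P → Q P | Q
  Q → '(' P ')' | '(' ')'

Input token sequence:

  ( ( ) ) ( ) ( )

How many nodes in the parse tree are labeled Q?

[P [Q ( [P [Q ( )]] )] [P [Q ( )] [P [Q ( )]]]]

4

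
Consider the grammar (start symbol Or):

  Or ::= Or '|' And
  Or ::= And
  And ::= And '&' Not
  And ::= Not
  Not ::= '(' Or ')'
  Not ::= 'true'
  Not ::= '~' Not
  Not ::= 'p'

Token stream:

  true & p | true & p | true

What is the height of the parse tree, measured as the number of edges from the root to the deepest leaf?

[Or [Or [Or [And [And [Not true]] & [Not p]]] | [And [And [Not true]] & [Not p]]] | [And [Not true]]]

6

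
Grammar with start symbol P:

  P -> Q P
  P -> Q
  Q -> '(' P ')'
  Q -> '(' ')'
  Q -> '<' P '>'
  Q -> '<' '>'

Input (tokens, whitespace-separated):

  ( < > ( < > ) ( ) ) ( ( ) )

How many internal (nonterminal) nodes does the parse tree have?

[P [Q ( [P [Q < >] [P [Q ( [P [Q < >]] )] [P [Q ( )]]]] )] [P [Q ( [P [Q ( )]] )]]]

14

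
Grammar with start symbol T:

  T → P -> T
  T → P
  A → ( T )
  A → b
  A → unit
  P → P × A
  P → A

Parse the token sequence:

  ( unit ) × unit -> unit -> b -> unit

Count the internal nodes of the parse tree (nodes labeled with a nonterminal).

17

[T [P [P [A ( [T [P [A unit]]] )]] × [A unit]] -> [T [P [A unit]] -> [T [P [A b]] -> [T [P [A unit]]]]]]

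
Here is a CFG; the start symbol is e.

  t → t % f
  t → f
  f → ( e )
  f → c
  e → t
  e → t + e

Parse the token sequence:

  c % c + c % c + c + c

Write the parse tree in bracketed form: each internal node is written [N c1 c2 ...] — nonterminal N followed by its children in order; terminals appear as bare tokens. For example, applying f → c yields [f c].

[e [t [t [f c]] % [f c]] + [e [t [t [f c]] % [f c]] + [e [t [f c]] + [e [t [f c]]]]]]

e
t + e
t % f + e
f % f + e
c % f + e
c % c + e
c % c + t + e
c % c + t % f + e
c % c + f % f + e
c % c + c % f + e
c % c + c % c + e
c % c + c % c + t + e
c % c + c % c + f + e
c % c + c % c + c + e
c % c + c % c + c + t
c % c + c % c + c + f
c % c + c % c + c + c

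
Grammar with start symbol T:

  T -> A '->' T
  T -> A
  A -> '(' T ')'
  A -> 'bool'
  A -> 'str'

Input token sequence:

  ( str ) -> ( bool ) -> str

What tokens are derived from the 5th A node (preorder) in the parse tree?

[T [A ( [T [A str]] )] -> [T [A ( [T [A bool]] )] -> [T [A str]]]]

str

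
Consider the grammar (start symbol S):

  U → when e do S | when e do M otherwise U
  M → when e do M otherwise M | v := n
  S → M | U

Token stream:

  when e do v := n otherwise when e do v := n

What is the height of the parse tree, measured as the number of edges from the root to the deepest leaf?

5

[S [U when e do [M v := n] otherwise [U when e do [S [M v := n]]]]]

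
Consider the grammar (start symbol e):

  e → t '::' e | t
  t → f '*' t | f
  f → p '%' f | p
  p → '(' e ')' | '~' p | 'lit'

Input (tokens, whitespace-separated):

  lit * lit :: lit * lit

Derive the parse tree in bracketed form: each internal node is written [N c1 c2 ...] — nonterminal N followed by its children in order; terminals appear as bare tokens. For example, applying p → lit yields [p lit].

[e [t [f [p lit]] * [t [f [p lit]]]] :: [e [t [f [p lit]] * [t [f [p lit]]]]]]

e
t :: e
f * t :: e
p * t :: e
lit * t :: e
lit * f :: e
lit * p :: e
lit * lit :: e
lit * lit :: t
lit * lit :: f * t
lit * lit :: p * t
lit * lit :: lit * t
lit * lit :: lit * f
lit * lit :: lit * p
lit * lit :: lit * lit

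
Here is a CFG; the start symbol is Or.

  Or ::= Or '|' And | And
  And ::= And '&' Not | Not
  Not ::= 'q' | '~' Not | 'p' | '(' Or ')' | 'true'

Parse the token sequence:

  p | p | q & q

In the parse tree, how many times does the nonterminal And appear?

[Or [Or [Or [And [Not p]]] | [And [Not p]]] | [And [And [Not q]] & [Not q]]]

4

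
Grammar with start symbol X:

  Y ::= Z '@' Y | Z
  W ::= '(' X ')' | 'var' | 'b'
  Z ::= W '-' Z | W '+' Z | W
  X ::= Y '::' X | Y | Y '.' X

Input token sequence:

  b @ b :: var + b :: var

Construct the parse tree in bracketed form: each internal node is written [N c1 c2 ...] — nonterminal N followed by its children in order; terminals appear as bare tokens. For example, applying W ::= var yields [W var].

[X [Y [Z [W b]] @ [Y [Z [W b]]]] :: [X [Y [Z [W var] + [Z [W b]]]] :: [X [Y [Z [W var]]]]]]

X
Y :: X
Z @ Y :: X
W @ Y :: X
b @ Y :: X
b @ Z :: X
b @ W :: X
b @ b :: X
b @ b :: Y :: X
b @ b :: Z :: X
b @ b :: W + Z :: X
b @ b :: var + Z :: X
b @ b :: var + W :: X
b @ b :: var + b :: X
b @ b :: var + b :: Y
b @ b :: var + b :: Z
b @ b :: var + b :: W
b @ b :: var + b :: var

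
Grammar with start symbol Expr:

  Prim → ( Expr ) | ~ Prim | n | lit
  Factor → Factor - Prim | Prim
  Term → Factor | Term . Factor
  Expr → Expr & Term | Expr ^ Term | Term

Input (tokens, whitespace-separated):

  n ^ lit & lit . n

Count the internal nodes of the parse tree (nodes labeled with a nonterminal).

[Expr [Expr [Expr [Term [Factor [Prim n]]]] ^ [Term [Factor [Prim lit]]]] & [Term [Term [Factor [Prim lit]]] . [Factor [Prim n]]]]

15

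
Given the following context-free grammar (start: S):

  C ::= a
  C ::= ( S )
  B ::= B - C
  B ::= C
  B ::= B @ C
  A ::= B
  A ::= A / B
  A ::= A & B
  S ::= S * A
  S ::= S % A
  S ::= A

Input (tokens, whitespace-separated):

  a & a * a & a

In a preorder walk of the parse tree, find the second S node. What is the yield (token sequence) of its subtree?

a & a

[S [S [A [A [B [C a]]] & [B [C a]]]] * [A [A [B [C a]]] & [B [C a]]]]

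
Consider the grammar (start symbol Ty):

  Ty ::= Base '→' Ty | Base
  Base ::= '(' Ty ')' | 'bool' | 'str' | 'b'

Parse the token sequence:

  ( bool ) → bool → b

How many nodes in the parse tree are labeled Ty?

4

[Ty [Base ( [Ty [Base bool]] )] → [Ty [Base bool] → [Ty [Base b]]]]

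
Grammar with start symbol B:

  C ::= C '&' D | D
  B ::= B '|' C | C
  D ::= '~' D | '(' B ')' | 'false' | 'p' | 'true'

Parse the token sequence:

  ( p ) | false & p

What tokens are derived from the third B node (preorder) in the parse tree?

p

[B [B [C [D ( [B [C [D p]]] )]]] | [C [C [D false]] & [D p]]]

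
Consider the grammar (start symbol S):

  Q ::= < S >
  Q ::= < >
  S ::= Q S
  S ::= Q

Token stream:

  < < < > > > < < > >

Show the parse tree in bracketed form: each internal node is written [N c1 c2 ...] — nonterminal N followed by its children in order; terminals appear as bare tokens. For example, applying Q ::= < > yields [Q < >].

[S [Q < [S [Q < [S [Q < >]] >]] >] [S [Q < [S [Q < >]] >]]]

S
Q S
< S > S
< Q > S
< < S > > S
< < Q > > S
< < < > > > S
< < < > > > Q
< < < > > > < S >
< < < > > > < Q >
< < < > > > < < > >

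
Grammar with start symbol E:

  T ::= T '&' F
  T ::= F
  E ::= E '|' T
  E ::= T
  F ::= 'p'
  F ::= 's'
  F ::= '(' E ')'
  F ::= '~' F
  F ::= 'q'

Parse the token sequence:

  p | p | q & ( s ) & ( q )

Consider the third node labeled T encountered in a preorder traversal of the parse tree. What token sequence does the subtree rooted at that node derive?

[E [E [E [T [F p]]] | [T [F p]]] | [T [T [T [F q]] & [F ( [E [T [F s]]] )]] & [F ( [E [T [F q]]] )]]]

q & ( s ) & ( q )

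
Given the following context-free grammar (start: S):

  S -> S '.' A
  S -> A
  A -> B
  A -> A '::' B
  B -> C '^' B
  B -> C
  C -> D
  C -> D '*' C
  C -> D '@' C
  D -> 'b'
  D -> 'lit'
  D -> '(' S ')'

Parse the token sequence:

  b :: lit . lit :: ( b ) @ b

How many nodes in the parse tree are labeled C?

6

[S [S [A [A [B [C [D b]]]] :: [B [C [D lit]]]]] . [A [A [B [C [D lit]]]] :: [B [C [D ( [S [A [B [C [D b]]]]] )] @ [C [D b]]]]]]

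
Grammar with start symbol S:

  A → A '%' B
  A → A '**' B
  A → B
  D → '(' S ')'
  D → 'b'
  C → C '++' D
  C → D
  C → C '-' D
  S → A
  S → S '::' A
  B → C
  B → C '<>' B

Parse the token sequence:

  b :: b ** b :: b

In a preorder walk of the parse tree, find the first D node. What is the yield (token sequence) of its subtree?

b

[S [S [S [A [B [C [D b]]]]] :: [A [A [B [C [D b]]]] ** [B [C [D b]]]]] :: [A [B [C [D b]]]]]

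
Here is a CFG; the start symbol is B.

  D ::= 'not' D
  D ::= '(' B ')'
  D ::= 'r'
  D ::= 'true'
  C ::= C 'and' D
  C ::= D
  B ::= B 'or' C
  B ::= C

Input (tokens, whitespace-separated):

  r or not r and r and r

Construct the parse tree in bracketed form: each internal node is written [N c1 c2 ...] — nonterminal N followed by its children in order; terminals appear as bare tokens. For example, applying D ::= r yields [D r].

B
B or C
C or C
D or C
r or C
r or C and D
r or C and D and D
r or D and D and D
r or not D and D and D
r or not r and D and D
r or not r and r and D
r or not r and r and r

[B [B [C [D r]]] or [C [C [C [D not [D r]]] and [D r]] and [D r]]]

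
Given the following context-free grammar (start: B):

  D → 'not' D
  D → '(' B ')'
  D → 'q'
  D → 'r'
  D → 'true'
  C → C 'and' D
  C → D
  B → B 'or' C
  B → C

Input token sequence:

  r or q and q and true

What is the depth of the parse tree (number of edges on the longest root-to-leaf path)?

5

[B [B [C [D r]]] or [C [C [C [D q]] and [D q]] and [D true]]]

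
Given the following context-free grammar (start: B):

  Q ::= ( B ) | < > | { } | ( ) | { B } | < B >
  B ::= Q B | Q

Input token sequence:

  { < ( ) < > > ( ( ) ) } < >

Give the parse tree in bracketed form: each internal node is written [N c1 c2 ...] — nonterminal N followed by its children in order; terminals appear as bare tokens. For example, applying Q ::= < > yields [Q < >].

B
Q B
{ B } B
{ Q B } B
{ < B > B } B
{ < Q B > B } B
{ < ( ) B > B } B
{ < ( ) Q > B } B
{ < ( ) < > > B } B
{ < ( ) < > > Q } B
{ < ( ) < > > ( B ) } B
{ < ( ) < > > ( Q ) } B
{ < ( ) < > > ( ( ) ) } B
{ < ( ) < > > ( ( ) ) } Q
{ < ( ) < > > ( ( ) ) } < >

[B [Q { [B [Q < [B [Q ( )] [B [Q < >]]] >] [B [Q ( [B [Q ( )]] )]]] }] [B [Q < >]]]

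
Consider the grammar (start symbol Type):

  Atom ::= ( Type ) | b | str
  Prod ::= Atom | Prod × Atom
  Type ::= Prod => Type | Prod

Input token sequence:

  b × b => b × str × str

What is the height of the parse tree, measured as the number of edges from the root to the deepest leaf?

[Type [Prod [Prod [Atom b]] × [Atom b]] => [Type [Prod [Prod [Prod [Atom b]] × [Atom str]] × [Atom str]]]]

6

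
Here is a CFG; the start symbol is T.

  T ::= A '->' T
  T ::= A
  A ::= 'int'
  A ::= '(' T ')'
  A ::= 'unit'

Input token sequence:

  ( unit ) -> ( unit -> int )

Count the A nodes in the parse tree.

5

[T [A ( [T [A unit]] )] -> [T [A ( [T [A unit] -> [T [A int]]] )]]]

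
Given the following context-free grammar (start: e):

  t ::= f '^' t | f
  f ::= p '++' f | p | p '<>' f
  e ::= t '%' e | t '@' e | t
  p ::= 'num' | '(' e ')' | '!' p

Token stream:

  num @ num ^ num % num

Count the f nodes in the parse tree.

[e [t [f [p num]]] @ [e [t [f [p num]] ^ [t [f [p num]]]] % [e [t [f [p num]]]]]]

4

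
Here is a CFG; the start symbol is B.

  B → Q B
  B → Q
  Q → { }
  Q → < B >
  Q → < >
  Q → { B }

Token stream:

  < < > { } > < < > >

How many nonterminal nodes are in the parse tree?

10

[B [Q < [B [Q < >] [B [Q { }]]] >] [B [Q < [B [Q < >]] >]]]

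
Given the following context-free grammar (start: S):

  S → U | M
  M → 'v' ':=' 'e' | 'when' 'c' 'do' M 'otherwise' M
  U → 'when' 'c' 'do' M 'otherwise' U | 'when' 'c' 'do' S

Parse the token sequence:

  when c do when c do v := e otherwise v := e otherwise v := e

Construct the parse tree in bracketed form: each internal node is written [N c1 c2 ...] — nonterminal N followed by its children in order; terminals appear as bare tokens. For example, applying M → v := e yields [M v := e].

S
M
when c do M otherwise M
when c do when c do M otherwise M otherwise M
when c do when c do v := e otherwise M otherwise M
when c do when c do v := e otherwise v := e otherwise M
when c do when c do v := e otherwise v := e otherwise v := e

[S [M when c do [M when c do [M v := e] otherwise [M v := e]] otherwise [M v := e]]]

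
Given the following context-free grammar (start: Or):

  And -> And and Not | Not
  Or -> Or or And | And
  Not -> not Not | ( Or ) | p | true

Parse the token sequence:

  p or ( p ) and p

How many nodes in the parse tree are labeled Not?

4

[Or [Or [And [Not p]]] or [And [And [Not ( [Or [And [Not p]]] )]] and [Not p]]]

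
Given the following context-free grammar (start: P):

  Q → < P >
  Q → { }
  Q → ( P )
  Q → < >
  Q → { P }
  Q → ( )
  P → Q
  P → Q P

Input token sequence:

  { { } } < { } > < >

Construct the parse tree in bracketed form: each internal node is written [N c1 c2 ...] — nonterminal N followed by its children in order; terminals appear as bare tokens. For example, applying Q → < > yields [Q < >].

P
Q P
{ P } P
{ Q } P
{ { } } P
{ { } } Q P
{ { } } < P > P
{ { } } < Q > P
{ { } } < { } > P
{ { } } < { } > Q
{ { } } < { } > < >

[P [Q { [P [Q { }]] }] [P [Q < [P [Q { }]] >] [P [Q < >]]]]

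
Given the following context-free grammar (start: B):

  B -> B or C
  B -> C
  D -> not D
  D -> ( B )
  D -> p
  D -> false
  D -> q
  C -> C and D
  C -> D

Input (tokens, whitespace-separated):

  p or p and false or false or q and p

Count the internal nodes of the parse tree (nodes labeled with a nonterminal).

[B [B [B [B [C [D p]]] or [C [C [D p]] and [D false]]] or [C [D false]]] or [C [C [D q]] and [D p]]]

16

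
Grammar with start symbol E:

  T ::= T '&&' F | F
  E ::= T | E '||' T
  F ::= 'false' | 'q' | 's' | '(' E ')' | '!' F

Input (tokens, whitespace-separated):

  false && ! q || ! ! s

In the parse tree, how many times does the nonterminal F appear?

6

[E [E [T [T [F false]] && [F ! [F q]]]] || [T [F ! [F ! [F s]]]]]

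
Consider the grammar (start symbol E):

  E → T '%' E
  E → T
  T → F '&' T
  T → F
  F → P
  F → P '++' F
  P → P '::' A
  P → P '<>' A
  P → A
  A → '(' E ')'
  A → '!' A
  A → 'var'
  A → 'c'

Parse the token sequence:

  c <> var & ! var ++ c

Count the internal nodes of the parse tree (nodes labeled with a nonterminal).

15

[E [T [F [P [P [A c]] <> [A var]]] & [T [F [P [A ! [A var]]] ++ [F [P [A c]]]]]]]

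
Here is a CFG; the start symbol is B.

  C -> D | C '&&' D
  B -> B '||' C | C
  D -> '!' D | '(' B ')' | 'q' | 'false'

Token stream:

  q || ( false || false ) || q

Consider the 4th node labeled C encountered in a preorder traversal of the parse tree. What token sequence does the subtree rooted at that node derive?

false

[B [B [B [C [D q]]] || [C [D ( [B [B [C [D false]]] || [C [D false]]] )]]] || [C [D q]]]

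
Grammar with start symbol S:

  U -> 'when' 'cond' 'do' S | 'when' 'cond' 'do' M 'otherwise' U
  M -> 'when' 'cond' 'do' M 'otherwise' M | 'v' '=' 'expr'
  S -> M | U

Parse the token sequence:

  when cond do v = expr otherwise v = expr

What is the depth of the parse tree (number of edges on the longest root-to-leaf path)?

[S [M when cond do [M v = expr] otherwise [M v = expr]]]

3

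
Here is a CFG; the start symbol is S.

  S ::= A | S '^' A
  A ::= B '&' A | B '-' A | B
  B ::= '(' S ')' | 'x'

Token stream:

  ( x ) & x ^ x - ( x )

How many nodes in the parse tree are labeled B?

[S [S [A [B ( [S [A [B x]]] )] & [A [B x]]]] ^ [A [B x] - [A [B ( [S [A [B x]]] )]]]]

6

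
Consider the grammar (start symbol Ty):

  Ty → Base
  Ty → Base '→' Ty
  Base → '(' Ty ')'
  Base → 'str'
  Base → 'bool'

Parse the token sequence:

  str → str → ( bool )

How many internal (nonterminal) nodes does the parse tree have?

[Ty [Base str] → [Ty [Base str] → [Ty [Base ( [Ty [Base bool]] )]]]]

8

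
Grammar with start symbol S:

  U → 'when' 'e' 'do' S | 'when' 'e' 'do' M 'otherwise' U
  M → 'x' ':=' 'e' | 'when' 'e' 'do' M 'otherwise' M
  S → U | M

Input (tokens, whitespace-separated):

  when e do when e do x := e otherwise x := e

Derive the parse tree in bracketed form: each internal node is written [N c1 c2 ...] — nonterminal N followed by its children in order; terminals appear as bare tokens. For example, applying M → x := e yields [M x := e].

S
U
when e do S
when e do M
when e do when e do M otherwise M
when e do when e do x := e otherwise M
when e do when e do x := e otherwise x := e

[S [U when e do [S [M when e do [M x := e] otherwise [M x := e]]]]]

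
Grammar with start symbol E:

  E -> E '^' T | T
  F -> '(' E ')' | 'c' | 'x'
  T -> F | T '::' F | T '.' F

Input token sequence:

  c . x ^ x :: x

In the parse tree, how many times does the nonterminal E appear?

[E [E [T [T [F c]] . [F x]]] ^ [T [T [F x]] :: [F x]]]

2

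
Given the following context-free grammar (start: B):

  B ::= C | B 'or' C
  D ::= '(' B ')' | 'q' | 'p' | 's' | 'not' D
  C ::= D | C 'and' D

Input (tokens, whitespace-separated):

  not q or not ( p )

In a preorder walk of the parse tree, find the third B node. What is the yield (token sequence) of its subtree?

[B [B [C [D not [D q]]]] or [C [D not [D ( [B [C [D p]]] )]]]]

p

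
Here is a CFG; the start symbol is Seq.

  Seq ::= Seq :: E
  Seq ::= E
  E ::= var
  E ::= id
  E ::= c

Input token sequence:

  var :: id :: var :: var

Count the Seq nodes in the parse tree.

4

[Seq [Seq [Seq [Seq [E var]] :: [E id]] :: [E var]] :: [E var]]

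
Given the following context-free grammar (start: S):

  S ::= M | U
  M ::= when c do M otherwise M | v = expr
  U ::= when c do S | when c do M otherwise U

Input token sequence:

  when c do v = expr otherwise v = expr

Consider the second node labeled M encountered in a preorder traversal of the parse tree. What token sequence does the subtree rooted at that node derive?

[S [M when c do [M v = expr] otherwise [M v = expr]]]

v = expr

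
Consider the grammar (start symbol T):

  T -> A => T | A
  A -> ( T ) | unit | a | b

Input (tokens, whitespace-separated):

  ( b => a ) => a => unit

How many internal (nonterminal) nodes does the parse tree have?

[T [A ( [T [A b] => [T [A a]]] )] => [T [A a] => [T [A unit]]]]

10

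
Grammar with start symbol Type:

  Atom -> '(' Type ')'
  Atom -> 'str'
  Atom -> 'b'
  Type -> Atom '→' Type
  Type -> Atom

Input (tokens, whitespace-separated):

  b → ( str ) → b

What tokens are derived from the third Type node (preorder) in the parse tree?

[Type [Atom b] → [Type [Atom ( [Type [Atom str]] )] → [Type [Atom b]]]]

str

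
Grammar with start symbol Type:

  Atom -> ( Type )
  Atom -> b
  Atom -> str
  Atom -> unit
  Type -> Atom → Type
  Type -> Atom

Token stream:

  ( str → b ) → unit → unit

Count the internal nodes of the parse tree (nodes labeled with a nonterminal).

10

[Type [Atom ( [Type [Atom str] → [Type [Atom b]]] )] → [Type [Atom unit] → [Type [Atom unit]]]]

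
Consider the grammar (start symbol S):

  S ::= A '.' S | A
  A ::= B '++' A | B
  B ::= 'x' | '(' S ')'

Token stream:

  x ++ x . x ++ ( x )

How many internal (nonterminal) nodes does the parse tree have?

13

[S [A [B x] ++ [A [B x]]] . [S [A [B x] ++ [A [B ( [S [A [B x]]] )]]]]]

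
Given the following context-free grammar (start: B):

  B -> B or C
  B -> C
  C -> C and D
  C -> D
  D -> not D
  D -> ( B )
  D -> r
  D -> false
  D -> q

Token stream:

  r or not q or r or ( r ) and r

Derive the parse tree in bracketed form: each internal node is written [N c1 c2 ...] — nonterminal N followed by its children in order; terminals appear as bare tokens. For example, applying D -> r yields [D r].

B
B or C
B or C or C
B or C or C or C
C or C or C or C
D or C or C or C
r or C or C or C
r or D or C or C
r or not D or C or C
r or not q or C or C
r or not q or D or C
r or not q or r or C
r or not q or r or C and D
r or not q or r or D and D
r or not q or r or ( B ) and D
r or not q or r or ( C ) and D
r or not q or r or ( D ) and D
r or not q or r or ( r ) and D
r or not q or r or ( r ) and r

[B [B [B [B [C [D r]]] or [C [D not [D q]]]] or [C [D r]]] or [C [C [D ( [B [C [D r]]] )]] and [D r]]]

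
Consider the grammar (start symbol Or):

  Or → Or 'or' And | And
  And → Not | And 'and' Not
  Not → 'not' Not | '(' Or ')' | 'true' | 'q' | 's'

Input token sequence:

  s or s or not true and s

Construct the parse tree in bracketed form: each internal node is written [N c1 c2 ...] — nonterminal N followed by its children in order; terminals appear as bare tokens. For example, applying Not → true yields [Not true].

[Or [Or [Or [And [Not s]]] or [And [Not s]]] or [And [And [Not not [Not true]]] and [Not s]]]

Or
Or or And
Or or And or And
And or And or And
Not or And or And
s or And or And
s or Not or And
s or s or And
s or s or And and Not
s or s or Not and Not
s or s or not Not and Not
s or s or not true and Not
s or s or not true and s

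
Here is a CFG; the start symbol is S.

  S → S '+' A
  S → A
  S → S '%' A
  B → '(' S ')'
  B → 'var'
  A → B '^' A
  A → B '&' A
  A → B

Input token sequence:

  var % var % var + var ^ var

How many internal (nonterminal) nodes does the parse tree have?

14

[S [S [S [S [A [B var]]] % [A [B var]]] % [A [B var]]] + [A [B var] ^ [A [B var]]]]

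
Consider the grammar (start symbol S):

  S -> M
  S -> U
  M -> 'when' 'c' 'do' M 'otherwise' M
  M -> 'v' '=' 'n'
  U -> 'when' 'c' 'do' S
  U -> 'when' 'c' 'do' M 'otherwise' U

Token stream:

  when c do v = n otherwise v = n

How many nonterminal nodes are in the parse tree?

[S [M when c do [M v = n] otherwise [M v = n]]]

4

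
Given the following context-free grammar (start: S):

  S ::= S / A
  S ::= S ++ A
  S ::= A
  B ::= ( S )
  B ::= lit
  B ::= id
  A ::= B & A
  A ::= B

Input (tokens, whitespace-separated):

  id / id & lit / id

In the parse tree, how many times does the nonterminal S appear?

[S [S [S [A [B id]]] / [A [B id] & [A [B lit]]]] / [A [B id]]]

3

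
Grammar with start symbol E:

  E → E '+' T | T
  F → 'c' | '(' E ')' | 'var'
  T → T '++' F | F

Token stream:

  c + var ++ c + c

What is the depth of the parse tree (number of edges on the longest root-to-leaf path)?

5

[E [E [E [T [F c]]] + [T [T [F var]] ++ [F c]]] + [T [F c]]]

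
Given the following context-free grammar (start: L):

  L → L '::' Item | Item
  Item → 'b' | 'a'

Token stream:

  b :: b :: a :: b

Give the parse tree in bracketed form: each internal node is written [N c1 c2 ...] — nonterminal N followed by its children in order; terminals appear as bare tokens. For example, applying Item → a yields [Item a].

L
L :: Item
L :: Item :: Item
L :: Item :: Item :: Item
Item :: Item :: Item :: Item
b :: Item :: Item :: Item
b :: b :: Item :: Item
b :: b :: a :: Item
b :: b :: a :: b

[L [L [L [L [Item b]] :: [Item b]] :: [Item a]] :: [Item b]]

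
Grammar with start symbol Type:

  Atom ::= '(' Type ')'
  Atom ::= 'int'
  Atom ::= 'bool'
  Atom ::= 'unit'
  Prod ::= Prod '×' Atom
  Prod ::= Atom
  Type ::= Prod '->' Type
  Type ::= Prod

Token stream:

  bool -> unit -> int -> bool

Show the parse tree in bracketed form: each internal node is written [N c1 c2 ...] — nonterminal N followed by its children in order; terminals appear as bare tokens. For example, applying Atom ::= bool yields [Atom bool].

[Type [Prod [Atom bool]] -> [Type [Prod [Atom unit]] -> [Type [Prod [Atom int]] -> [Type [Prod [Atom bool]]]]]]

Type
Prod -> Type
Atom -> Type
bool -> Type
bool -> Prod -> Type
bool -> Atom -> Type
bool -> unit -> Type
bool -> unit -> Prod -> Type
bool -> unit -> Atom -> Type
bool -> unit -> int -> Type
bool -> unit -> int -> Prod
bool -> unit -> int -> Atom
bool -> unit -> int -> bool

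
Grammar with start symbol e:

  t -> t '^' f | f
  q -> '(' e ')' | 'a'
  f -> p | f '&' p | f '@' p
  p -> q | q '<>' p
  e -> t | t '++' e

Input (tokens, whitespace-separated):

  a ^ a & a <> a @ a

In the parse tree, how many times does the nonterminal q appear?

[e [t [t [f [p [q a]]]] ^ [f [f [f [p [q a]]] & [p [q a] <> [p [q a]]]] @ [p [q a]]]]]

5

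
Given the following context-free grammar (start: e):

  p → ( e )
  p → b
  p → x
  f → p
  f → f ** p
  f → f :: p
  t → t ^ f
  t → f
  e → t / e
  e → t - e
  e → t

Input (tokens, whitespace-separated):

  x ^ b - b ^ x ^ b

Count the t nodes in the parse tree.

[e [t [t [f [p x]]] ^ [f [p b]]] - [e [t [t [t [f [p b]]] ^ [f [p x]]] ^ [f [p b]]]]]

5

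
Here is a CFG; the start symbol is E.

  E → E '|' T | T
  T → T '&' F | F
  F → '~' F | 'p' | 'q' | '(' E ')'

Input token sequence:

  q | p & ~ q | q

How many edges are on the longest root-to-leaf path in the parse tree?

[E [E [E [T [F q]]] | [T [T [F p]] & [F ~ [F q]]]] | [T [F q]]]

5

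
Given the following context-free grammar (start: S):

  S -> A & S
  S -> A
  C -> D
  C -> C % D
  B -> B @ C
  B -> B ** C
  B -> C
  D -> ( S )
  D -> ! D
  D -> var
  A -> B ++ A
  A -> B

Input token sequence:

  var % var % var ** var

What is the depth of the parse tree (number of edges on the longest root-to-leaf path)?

[S [A [B [B [C [C [C [D var]] % [D var]] % [D var]]] ** [C [D var]]]]]

8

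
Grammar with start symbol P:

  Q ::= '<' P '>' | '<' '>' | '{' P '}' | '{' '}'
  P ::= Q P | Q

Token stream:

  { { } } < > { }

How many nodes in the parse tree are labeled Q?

[P [Q { [P [Q { }]] }] [P [Q < >] [P [Q { }]]]]

4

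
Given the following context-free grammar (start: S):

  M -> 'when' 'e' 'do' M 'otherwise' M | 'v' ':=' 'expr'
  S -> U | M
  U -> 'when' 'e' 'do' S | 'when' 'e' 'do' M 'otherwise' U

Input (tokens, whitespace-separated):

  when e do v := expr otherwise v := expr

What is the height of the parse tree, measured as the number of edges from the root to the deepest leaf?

[S [M when e do [M v := expr] otherwise [M v := expr]]]

3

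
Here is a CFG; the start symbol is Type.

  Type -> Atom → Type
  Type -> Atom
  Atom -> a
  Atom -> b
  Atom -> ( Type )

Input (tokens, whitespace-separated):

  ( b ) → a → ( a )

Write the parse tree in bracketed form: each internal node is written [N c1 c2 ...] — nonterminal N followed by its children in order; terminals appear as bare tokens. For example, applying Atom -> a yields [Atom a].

Type
Atom → Type
( Type ) → Type
( Atom ) → Type
( b ) → Type
( b ) → Atom → Type
( b ) → a → Type
( b ) → a → Atom
( b ) → a → ( Type )
( b ) → a → ( Atom )
( b ) → a → ( a )

[Type [Atom ( [Type [Atom b]] )] → [Type [Atom a] → [Type [Atom ( [Type [Atom a]] )]]]]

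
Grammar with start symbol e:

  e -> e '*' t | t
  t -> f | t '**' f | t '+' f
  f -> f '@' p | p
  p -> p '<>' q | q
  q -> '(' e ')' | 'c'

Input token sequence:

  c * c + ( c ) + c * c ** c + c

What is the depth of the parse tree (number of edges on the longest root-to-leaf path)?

[e [e [e [t [f [p [q c]]]]] * [t [t [t [f [p [q c]]]] + [f [p [q ( [e [t [f [p [q c]]]]] )]]]] + [f [p [q c]]]]] * [t [t [t [f [p [q c]]]] ** [f [p [q c]]]] + [f [p [q c]]]]]

12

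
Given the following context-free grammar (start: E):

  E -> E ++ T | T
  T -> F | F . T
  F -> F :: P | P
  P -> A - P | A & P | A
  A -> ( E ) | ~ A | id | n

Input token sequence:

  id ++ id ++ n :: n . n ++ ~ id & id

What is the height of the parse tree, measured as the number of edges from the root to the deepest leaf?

[E [E [E [E [T [F [P [A id]]]]] ++ [T [F [P [A id]]]]] ++ [T [F [F [P [A n]]] :: [P [A n]]] . [T [F [P [A n]]]]]] ++ [T [F [P [A ~ [A id]] & [P [A id]]]]]]

8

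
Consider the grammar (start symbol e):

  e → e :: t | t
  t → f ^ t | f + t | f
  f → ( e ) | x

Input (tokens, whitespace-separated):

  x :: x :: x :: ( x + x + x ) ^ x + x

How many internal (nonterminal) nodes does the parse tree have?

[e [e [e [e [t [f x]]] :: [t [f x]]] :: [t [f x]]] :: [t [f ( [e [t [f x] + [t [f x] + [t [f x]]]]] )] ^ [t [f x] + [t [f x]]]]]

23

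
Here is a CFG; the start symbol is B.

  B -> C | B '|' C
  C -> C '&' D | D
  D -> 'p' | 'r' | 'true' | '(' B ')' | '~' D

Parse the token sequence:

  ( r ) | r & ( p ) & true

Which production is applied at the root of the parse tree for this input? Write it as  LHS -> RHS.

[B [B [C [D ( [B [C [D r]]] )]]] | [C [C [C [D r]] & [D ( [B [C [D p]]] )]] & [D true]]]

B -> B '|' C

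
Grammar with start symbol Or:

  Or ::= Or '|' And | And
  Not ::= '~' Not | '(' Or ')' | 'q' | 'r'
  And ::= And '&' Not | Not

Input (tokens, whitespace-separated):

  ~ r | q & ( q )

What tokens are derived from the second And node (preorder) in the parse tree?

q & ( q )

[Or [Or [And [Not ~ [Not r]]]] | [And [And [Not q]] & [Not ( [Or [And [Not q]]] )]]]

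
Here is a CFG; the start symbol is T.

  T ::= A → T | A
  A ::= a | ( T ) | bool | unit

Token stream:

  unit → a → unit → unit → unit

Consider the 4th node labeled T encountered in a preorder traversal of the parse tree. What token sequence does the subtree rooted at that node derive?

[T [A unit] → [T [A a] → [T [A unit] → [T [A unit] → [T [A unit]]]]]]

unit → unit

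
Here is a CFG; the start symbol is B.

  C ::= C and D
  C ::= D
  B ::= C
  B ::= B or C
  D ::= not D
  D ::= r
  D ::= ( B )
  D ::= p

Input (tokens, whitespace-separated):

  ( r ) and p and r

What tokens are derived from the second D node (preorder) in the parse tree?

r

[B [C [C [C [D ( [B [C [D r]]] )]] and [D p]] and [D r]]]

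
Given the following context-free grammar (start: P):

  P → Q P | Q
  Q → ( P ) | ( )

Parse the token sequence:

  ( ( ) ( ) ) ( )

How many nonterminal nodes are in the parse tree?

[P [Q ( [P [Q ( )] [P [Q ( )]]] )] [P [Q ( )]]]

8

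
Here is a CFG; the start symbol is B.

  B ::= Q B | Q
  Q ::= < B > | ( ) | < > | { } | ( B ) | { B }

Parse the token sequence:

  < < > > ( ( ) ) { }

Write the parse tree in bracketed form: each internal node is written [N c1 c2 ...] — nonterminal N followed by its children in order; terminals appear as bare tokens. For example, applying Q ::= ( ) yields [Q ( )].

B
Q B
< B > B
< Q > B
< < > > B
< < > > Q B
< < > > ( B ) B
< < > > ( Q ) B
< < > > ( ( ) ) B
< < > > ( ( ) ) Q
< < > > ( ( ) ) { }

[B [Q < [B [Q < >]] >] [B [Q ( [B [Q ( )]] )] [B [Q { }]]]]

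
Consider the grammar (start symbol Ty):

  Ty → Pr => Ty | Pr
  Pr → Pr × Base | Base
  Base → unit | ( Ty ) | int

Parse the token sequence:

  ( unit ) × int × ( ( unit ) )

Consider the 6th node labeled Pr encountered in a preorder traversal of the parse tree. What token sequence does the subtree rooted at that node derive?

unit

[Ty [Pr [Pr [Pr [Base ( [Ty [Pr [Base unit]]] )]] × [Base int]] × [Base ( [Ty [Pr [Base ( [Ty [Pr [Base unit]]] )]]] )]]]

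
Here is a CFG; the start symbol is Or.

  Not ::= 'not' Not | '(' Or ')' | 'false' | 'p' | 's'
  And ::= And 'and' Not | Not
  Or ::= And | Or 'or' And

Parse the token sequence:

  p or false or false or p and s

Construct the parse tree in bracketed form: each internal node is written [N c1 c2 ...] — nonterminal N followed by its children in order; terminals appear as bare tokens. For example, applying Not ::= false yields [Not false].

Or
Or or And
Or or And or And
Or or And or And or And
And or And or And or And
Not or And or And or And
p or And or And or And
p or Not or And or And
p or false or And or And
p or false or Not or And
p or false or false or And
p or false or false or And and Not
p or false or false or Not and Not
p or false or false or p and Not
p or false or false or p and s

[Or [Or [Or [Or [And [Not p]]] or [And [Not false]]] or [And [Not false]]] or [And [And [Not p]] and [Not s]]]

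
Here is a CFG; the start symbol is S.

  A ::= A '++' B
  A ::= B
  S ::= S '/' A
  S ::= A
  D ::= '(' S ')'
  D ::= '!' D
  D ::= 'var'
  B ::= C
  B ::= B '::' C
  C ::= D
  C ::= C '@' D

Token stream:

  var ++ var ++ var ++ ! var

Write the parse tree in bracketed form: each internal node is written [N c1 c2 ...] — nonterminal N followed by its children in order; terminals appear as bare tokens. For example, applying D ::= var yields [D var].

[S [A [A [A [A [B [C [D var]]]] ++ [B [C [D var]]]] ++ [B [C [D var]]]] ++ [B [C [D ! [D var]]]]]]

S
A
A ++ B
A ++ B ++ B
A ++ B ++ B ++ B
B ++ B ++ B ++ B
C ++ B ++ B ++ B
D ++ B ++ B ++ B
var ++ B ++ B ++ B
var ++ C ++ B ++ B
var ++ D ++ B ++ B
var ++ var ++ B ++ B
var ++ var ++ C ++ B
var ++ var ++ D ++ B
var ++ var ++ var ++ B
var ++ var ++ var ++ C
var ++ var ++ var ++ D
var ++ var ++ var ++ ! D
var ++ var ++ var ++ ! var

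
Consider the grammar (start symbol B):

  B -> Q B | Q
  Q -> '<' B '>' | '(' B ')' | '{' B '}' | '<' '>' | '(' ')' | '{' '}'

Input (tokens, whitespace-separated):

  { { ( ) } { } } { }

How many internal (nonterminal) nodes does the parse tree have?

[B [Q { [B [Q { [B [Q ( )]] }] [B [Q { }]]] }] [B [Q { }]]]

10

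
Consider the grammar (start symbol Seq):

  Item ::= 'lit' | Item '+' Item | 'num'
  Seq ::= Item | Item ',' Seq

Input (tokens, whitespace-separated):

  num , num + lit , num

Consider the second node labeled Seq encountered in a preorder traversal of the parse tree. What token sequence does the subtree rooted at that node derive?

[Seq [Item num] , [Seq [Item [Item num] + [Item lit]] , [Seq [Item num]]]]

num + lit , num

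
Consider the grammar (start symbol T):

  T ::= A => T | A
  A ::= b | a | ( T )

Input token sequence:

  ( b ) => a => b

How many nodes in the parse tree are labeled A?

[T [A ( [T [A b]] )] => [T [A a] => [T [A b]]]]

4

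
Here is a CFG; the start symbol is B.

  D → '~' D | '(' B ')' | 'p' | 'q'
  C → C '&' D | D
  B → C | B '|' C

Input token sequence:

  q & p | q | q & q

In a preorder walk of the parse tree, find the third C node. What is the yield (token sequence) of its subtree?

[B [B [B [C [C [D q]] & [D p]]] | [C [D q]]] | [C [C [D q]] & [D q]]]

q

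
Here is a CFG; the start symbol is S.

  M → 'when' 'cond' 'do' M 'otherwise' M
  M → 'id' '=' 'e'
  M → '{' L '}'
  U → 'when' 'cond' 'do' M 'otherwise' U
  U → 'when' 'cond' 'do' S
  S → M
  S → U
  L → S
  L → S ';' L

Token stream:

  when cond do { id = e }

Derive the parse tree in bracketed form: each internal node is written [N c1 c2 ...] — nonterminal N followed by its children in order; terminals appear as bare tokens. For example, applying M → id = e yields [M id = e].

S
U
when cond do S
when cond do M
when cond do { L }
when cond do { S }
when cond do { M }
when cond do { id = e }

[S [U when cond do [S [M { [L [S [M id = e]]] }]]]]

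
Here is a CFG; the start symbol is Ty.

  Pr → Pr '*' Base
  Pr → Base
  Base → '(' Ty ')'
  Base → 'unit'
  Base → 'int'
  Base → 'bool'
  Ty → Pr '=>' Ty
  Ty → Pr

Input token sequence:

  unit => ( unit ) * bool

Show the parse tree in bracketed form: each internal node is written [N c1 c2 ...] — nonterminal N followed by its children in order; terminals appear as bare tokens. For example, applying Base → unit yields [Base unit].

[Ty [Pr [Base unit]] => [Ty [Pr [Pr [Base ( [Ty [Pr [Base unit]]] )]] * [Base bool]]]]

Ty
Pr => Ty
Base => Ty
unit => Ty
unit => Pr
unit => Pr * Base
unit => Base * Base
unit => ( Ty ) * Base
unit => ( Pr ) * Base
unit => ( Base ) * Base
unit => ( unit ) * Base
unit => ( unit ) * bool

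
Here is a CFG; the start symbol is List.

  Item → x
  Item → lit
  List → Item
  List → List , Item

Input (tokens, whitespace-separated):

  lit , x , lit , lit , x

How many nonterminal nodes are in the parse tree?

10

[List [List [List [List [List [Item lit]] , [Item x]] , [Item lit]] , [Item lit]] , [Item x]]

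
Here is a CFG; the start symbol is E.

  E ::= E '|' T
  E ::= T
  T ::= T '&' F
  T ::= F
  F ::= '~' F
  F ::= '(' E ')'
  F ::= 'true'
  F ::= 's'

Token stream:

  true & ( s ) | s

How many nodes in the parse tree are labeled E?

[E [E [T [T [F true]] & [F ( [E [T [F s]]] )]]] | [T [F s]]]

3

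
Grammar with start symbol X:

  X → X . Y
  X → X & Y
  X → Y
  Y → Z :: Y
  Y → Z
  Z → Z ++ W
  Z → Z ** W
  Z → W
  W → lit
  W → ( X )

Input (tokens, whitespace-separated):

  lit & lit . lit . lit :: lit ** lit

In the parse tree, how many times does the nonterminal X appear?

4

[X [X [X [X [Y [Z [W lit]]]] & [Y [Z [W lit]]]] . [Y [Z [W lit]]]] . [Y [Z [W lit]] :: [Y [Z [Z [W lit]] ** [W lit]]]]]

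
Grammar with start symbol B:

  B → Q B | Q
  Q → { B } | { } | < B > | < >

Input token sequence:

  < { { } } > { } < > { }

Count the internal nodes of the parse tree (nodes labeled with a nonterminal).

[B [Q < [B [Q { [B [Q { }]] }]] >] [B [Q { }] [B [Q < >] [B [Q { }]]]]]

12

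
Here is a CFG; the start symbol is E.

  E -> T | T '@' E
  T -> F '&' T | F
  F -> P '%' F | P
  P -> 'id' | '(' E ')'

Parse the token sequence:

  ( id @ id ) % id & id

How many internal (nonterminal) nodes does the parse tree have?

[E [T [F [P ( [E [T [F [P id]]] @ [E [T [F [P id]]]]] )] % [F [P id]]] & [T [F [P id]]]]]

17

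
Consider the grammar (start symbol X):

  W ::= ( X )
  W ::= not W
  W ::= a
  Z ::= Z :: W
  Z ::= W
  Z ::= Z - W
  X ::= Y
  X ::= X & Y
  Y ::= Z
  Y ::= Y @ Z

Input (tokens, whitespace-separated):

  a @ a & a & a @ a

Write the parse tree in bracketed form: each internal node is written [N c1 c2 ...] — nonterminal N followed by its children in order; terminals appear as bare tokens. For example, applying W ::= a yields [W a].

[X [X [X [Y [Y [Z [W a]]] @ [Z [W a]]]] & [Y [Z [W a]]]] & [Y [Y [Z [W a]]] @ [Z [W a]]]]

X
X & Y
X & Y & Y
Y & Y & Y
Y @ Z & Y & Y
Z @ Z & Y & Y
W @ Z & Y & Y
a @ Z & Y & Y
a @ W & Y & Y
a @ a & Y & Y
a @ a & Z & Y
a @ a & W & Y
a @ a & a & Y
a @ a & a & Y @ Z
a @ a & a & Z @ Z
a @ a & a & W @ Z
a @ a & a & a @ Z
a @ a & a & a @ W
a @ a & a & a @ a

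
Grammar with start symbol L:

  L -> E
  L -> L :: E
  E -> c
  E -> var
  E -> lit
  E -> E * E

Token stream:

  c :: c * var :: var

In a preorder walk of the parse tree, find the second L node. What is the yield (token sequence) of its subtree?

[L [L [L [E c]] :: [E [E c] * [E var]]] :: [E var]]

c :: c * var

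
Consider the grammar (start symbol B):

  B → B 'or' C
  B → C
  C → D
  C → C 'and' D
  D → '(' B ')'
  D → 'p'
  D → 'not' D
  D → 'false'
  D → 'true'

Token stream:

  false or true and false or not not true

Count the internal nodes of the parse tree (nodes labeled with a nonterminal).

13

[B [B [B [C [D false]]] or [C [C [D true]] and [D false]]] or [C [D not [D not [D true]]]]]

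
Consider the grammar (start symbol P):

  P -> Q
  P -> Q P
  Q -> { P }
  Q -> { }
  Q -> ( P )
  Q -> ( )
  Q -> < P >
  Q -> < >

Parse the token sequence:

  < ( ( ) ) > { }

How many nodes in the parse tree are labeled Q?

[P [Q < [P [Q ( [P [Q ( )]] )]] >] [P [Q { }]]]

4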